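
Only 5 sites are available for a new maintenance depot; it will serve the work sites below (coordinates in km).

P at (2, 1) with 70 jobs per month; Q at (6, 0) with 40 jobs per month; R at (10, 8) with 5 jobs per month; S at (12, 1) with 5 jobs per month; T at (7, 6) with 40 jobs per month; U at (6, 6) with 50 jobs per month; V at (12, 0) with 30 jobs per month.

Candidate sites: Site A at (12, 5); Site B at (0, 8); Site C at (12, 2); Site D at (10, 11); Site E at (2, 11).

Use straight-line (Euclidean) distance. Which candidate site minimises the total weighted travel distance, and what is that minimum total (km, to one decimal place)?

Total weighted distance at each candidate:
  Site A (12, 5): total = 1762.5
  Site B (0, 8): total = 2069.2
  Site C (12, 2): total = 1669.8
  Site D (10, 11): total = 2319.4
  Site E (2, 11): total = 2330.6
Minimum is at Site C with total 1669.8 km.

Site C, total 1669.8 km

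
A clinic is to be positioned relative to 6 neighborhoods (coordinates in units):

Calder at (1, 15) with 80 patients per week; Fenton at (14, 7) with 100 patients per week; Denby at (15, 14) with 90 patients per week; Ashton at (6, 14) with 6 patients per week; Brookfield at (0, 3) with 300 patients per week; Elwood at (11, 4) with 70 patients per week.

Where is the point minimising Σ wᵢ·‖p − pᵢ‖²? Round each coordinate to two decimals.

(5.63, 6.85)

The minimiser of Σwᵢ‖p−pᵢ‖² is the weighted centroid p* = (Σwᵢpᵢ)/(Σwᵢ).
Σwᵢ = 646.
Σwᵢxᵢ = 80·1 + 100·14 + 90·15 + 6·6 + 300·0 + 70·11 = 3636.
Σwᵢyᵢ = 80·15 + 100·7 + 90·14 + 6·14 + 300·3 + 70·4 = 4424.
x* = 3636/646 = 5.63, y* = 4424/646 = 6.85.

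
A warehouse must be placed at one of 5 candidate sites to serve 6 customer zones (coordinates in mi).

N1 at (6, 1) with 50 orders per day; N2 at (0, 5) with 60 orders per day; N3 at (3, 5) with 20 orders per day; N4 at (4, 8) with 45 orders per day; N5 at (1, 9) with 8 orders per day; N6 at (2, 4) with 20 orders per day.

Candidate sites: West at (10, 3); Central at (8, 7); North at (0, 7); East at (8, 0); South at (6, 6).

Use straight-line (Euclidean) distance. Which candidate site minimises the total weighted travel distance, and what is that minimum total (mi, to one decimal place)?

Total weighted distance at each candidate:
  West (10, 3): total = 1580.3
  Central (8, 7): total = 1296.6
  North (0, 7): total = 891.9
  East (8, 0): total = 1457.2
  South (6, 6): total = 941.6
Minimum is at North with total 891.9 mi.

North, total 891.9 mi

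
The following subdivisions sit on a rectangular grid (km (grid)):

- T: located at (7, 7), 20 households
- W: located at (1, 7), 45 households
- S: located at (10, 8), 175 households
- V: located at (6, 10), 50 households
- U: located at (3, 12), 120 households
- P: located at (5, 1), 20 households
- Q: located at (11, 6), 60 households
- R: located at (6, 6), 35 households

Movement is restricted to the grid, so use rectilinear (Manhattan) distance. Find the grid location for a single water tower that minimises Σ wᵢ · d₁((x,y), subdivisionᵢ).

Manhattan distance separates: Σwᵢ(|x−xᵢ|+|y−yᵢ|) = Σwᵢ|x−xᵢ| + Σwᵢ|y−yᵢ|, so x and y are optimised independently as 1-D weighted medians.
Total weight W = 525; half = 262.5.
x-coordinate, sorted with cumulative weight:
  x=1 (W, w=45) cum 45
  x=3 (U, w=120) cum 165
  x=5 (P, w=20) cum 185
  x=6 (V, w=50) cum 235
  x=6 (R, w=35) cum 270  ← median
  x=7 (T, w=20) cum 290
  x=10 (S, w=175) cum 465
  x=11 (Q, w=60) cum 525
⇒ x* = 6
y-coordinate, sorted with cumulative weight:
  y=1 (P, w=20) cum 20
  y=6 (Q, w=60) cum 80
  y=6 (R, w=35) cum 115
  y=7 (T, w=20) cum 135
  y=7 (W, w=45) cum 180
  y=8 (S, w=175) cum 355  ← median
  y=10 (V, w=50) cum 405
  y=12 (U, w=120) cum 525
⇒ y* = 8

(6, 8)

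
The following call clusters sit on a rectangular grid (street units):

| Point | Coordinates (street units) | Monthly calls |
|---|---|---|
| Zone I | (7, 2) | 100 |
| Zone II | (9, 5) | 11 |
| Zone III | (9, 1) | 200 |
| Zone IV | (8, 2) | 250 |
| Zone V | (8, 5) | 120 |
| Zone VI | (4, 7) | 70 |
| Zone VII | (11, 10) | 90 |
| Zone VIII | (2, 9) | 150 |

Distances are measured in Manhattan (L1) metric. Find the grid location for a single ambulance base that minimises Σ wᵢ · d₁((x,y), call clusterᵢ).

(8, 2)

Manhattan distance separates: Σwᵢ(|x−xᵢ|+|y−yᵢ|) = Σwᵢ|x−xᵢ| + Σwᵢ|y−yᵢ|, so x and y are optimised independently as 1-D weighted medians.
Total weight W = 991; half = 495.5.
x-coordinate, sorted with cumulative weight:
  x=2 (Zone VIII, w=150) cum 150
  x=4 (Zone VI, w=70) cum 220
  x=7 (Zone I, w=100) cum 320
  x=8 (Zone IV, w=250) cum 570  ← median
  x=8 (Zone V, w=120) cum 690
  x=9 (Zone II, w=11) cum 701
  x=9 (Zone III, w=200) cum 901
  x=11 (Zone VII, w=90) cum 991
⇒ x* = 8
y-coordinate, sorted with cumulative weight:
  y=1 (Zone III, w=200) cum 200
  y=2 (Zone I, w=100) cum 300
  y=2 (Zone IV, w=250) cum 550  ← median
  y=5 (Zone II, w=11) cum 561
  y=5 (Zone V, w=120) cum 681
  y=7 (Zone VI, w=70) cum 751
  y=9 (Zone VIII, w=150) cum 901
  y=10 (Zone VII, w=90) cum 991
⇒ y* = 2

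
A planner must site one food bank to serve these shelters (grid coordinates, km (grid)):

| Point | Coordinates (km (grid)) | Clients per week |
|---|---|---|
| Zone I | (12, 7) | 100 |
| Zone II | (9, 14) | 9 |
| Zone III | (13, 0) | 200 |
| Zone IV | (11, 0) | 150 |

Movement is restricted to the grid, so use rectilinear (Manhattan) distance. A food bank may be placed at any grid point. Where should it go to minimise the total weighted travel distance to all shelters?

Manhattan distance separates: Σwᵢ(|x−xᵢ|+|y−yᵢ|) = Σwᵢ|x−xᵢ| + Σwᵢ|y−yᵢ|, so x and y are optimised independently as 1-D weighted medians.
Total weight W = 459; half = 229.5.
x-coordinate, sorted with cumulative weight:
  x=9 (Zone II, w=9) cum 9
  x=11 (Zone IV, w=150) cum 159
  x=12 (Zone I, w=100) cum 259  ← median
  x=13 (Zone III, w=200) cum 459
⇒ x* = 12
y-coordinate, sorted with cumulative weight:
  y=0 (Zone III, w=200) cum 200
  y=0 (Zone IV, w=150) cum 350  ← median
  y=7 (Zone I, w=100) cum 450
  y=14 (Zone II, w=9) cum 459
⇒ y* = 0

(12, 0)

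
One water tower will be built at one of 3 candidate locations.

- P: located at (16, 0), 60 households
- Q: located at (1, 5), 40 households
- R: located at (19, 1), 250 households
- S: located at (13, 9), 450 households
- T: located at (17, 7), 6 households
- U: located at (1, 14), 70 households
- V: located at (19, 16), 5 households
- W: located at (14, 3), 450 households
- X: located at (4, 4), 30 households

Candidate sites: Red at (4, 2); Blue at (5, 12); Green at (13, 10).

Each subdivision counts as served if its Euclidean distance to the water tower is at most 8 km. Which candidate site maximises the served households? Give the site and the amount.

Green, covering 906

Coverage radius r = 8 km; a point is covered iff (Δx)²+(Δy)² ≤ 8² = 64.
  Red (4, 2): covers {Q, X} → 70
  Blue (5, 12): covers {U} → 70
  Green (13, 10): covers {S, T, W} → 906
Maximum coverage at Green: 906 households.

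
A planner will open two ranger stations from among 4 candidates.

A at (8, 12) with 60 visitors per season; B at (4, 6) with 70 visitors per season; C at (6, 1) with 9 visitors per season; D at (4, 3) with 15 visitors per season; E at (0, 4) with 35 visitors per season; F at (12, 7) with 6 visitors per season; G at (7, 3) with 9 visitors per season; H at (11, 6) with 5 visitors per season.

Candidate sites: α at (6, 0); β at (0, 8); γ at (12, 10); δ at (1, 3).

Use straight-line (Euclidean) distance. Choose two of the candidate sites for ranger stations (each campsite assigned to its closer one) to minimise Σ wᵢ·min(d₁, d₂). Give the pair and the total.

{γ, δ}, total 800.9

Evaluate every pair (each demand assigned to the nearer of the two):
  {γ, δ}: total = 800.9
  {β, γ}: total = 1016.4
  {α, γ}: total = 1093.6
  {β, δ}: total = 1153.0
  {α, β}: total = 1175.6
  {α, δ}: total = 1207.4
Best pair: {γ, δ} with total 800.9.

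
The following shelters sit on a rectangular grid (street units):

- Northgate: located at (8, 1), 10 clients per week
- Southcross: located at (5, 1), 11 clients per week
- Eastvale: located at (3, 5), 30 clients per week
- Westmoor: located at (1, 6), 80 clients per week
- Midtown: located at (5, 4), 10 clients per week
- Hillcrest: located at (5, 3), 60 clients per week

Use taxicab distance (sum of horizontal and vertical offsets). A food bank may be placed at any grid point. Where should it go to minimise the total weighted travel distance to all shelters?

(3, 5)

Manhattan distance separates: Σwᵢ(|x−xᵢ|+|y−yᵢ|) = Σwᵢ|x−xᵢ| + Σwᵢ|y−yᵢ|, so x and y are optimised independently as 1-D weighted medians.
Total weight W = 201; half = 100.5.
x-coordinate, sorted with cumulative weight:
  x=1 (Westmoor, w=80) cum 80
  x=3 (Eastvale, w=30) cum 110  ← median
  x=5 (Southcross, w=11) cum 121
  x=5 (Midtown, w=10) cum 131
  x=5 (Hillcrest, w=60) cum 191
  x=8 (Northgate, w=10) cum 201
⇒ x* = 3
y-coordinate, sorted with cumulative weight:
  y=1 (Northgate, w=10) cum 10
  y=1 (Southcross, w=11) cum 21
  y=3 (Hillcrest, w=60) cum 81
  y=4 (Midtown, w=10) cum 91
  y=5 (Eastvale, w=30) cum 121  ← median
  y=6 (Westmoor, w=80) cum 201
⇒ y* = 5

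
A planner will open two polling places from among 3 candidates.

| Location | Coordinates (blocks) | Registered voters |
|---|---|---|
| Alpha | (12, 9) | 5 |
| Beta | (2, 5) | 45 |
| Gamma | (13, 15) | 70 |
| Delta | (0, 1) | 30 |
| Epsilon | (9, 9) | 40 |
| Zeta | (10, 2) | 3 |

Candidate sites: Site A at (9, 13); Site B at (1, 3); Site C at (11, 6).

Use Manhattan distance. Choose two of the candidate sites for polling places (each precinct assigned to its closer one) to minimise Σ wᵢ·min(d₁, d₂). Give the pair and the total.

Evaluate every pair (each demand assigned to the nearer of the two):
  {Site A, Site B}: total = 870
  {Site B, Site C}: total = 1230
  {Site A, Site C}: total = 1545
Best pair: {Site A, Site B} with total 870.

{Site A, Site B}, total 870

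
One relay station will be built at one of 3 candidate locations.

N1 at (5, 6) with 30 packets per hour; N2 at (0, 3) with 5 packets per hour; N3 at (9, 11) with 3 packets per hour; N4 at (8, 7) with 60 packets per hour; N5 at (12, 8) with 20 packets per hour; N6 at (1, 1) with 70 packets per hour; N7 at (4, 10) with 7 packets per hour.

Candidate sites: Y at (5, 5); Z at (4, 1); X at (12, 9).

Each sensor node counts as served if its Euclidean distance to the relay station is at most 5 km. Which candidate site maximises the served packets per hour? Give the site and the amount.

Y, covering 90

Coverage radius r = 5 km; a point is covered iff (Δx)²+(Δy)² ≤ 5² = 25.
  Y (5, 5): covers {N1, N4} → 90
  Z (4, 1): covers {N2, N6} → 75
  X (12, 9): covers {N3, N4, N5} → 83
Maximum coverage at Y: 90 packets per hour.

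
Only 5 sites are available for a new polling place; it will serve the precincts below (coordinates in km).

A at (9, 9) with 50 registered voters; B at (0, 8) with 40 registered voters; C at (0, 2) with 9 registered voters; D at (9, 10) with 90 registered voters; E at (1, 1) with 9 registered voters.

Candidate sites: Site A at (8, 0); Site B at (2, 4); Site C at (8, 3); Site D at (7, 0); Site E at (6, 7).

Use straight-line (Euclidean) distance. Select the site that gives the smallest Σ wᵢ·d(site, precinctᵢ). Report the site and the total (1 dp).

Total weighted distance at each candidate:
  Site A (8, 0): total = 1947.7
  Site B (2, 4): total = 1492.7
  Site C (8, 3): total = 1456.0
  Site D (7, 0): total = 1924.3
  Site E (6, 7): total = 946.0
Minimum is at Site E with total 946.0 km.

Site E, total 946.0 km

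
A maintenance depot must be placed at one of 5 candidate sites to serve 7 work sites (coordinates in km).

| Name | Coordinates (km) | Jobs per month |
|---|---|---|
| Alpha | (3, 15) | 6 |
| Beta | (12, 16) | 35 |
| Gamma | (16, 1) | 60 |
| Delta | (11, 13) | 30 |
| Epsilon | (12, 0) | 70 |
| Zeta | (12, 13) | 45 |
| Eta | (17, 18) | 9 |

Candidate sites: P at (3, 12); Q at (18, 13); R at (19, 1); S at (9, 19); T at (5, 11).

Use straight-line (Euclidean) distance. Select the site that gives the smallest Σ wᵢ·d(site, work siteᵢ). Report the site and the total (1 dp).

Total weighted distance at each candidate:
  P (3, 12): total = 3220.9
  Q (18, 13): total = 2583.7
  R (19, 1): total = 2593.8
  S (9, 19): total = 3261.2
  T (5, 11): total = 2774.9
Minimum is at Q with total 2583.7 km.

Q, total 2583.7 km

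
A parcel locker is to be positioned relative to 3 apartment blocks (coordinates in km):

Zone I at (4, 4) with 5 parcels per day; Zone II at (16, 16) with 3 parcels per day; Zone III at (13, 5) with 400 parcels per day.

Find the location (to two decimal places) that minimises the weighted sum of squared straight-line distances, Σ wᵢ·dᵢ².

The minimiser of Σwᵢ‖p−pᵢ‖² is the weighted centroid p* = (Σwᵢpᵢ)/(Σwᵢ).
Σwᵢ = 408.
Σwᵢxᵢ = 5·4 + 3·16 + 400·13 = 5268.
Σwᵢyᵢ = 5·4 + 3·16 + 400·5 = 2068.
x* = 5268/408 = 12.91, y* = 2068/408 = 5.07.

(12.91, 5.07)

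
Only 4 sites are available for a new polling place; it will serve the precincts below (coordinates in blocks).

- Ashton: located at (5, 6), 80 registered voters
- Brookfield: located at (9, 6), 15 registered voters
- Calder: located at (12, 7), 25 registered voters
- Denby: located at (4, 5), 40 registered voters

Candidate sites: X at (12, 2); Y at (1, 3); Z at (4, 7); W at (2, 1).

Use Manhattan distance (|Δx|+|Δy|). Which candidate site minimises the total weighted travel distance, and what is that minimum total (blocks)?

Z, total 530 blocks

Total weighted distance at each candidate:
  X (12, 2): total = 1550
  Y (1, 3): total = 1300
  Z (4, 7): total = 530
  W (2, 1): total = 1460
Minimum is at Z with total 530 blocks.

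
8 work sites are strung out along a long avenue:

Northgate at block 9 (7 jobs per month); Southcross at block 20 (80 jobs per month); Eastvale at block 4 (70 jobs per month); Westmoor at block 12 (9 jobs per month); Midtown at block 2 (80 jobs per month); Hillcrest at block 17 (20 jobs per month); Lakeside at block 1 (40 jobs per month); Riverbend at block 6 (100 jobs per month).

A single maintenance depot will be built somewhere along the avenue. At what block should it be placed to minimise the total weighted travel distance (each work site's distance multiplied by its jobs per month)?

For a sum of weighted absolute distances on a line, the optimum is the weighted median (not the mean). Total weight W = 406; half-weight = 203.
Sort by position and accumulate weight:
  block 1 (Lakeside, w=40) → cum 40
  block 2 (Midtown, w=80) → cum 120
  block 4 (Eastvale, w=70) → cum 190
  block 6 (Riverbend, w=100) → cum 290  ≥ 203 → median here
  block 9 (Northgate, w=7) → cum 297
  block 12 (Westmoor, w=9) → cum 306
  block 17 (Hillcrest, w=20) → cum 326
  block 20 (Southcross, w=80) → cum 406
Optimal location: block 6.

x = 6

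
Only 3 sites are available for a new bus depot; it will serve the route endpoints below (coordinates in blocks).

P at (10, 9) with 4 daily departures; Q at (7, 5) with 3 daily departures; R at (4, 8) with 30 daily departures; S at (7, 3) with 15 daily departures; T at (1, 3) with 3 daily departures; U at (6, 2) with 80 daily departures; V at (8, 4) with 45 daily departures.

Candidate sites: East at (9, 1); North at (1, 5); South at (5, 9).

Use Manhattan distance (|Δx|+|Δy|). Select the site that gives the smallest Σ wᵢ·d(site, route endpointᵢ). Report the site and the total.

Total weighted distance at each candidate:
  East (9, 1): total = 1004
  North (1, 5): total = 1376
  South (5, 9): total = 1248
Minimum is at East with total 1004 blocks.

East, total 1004 blocks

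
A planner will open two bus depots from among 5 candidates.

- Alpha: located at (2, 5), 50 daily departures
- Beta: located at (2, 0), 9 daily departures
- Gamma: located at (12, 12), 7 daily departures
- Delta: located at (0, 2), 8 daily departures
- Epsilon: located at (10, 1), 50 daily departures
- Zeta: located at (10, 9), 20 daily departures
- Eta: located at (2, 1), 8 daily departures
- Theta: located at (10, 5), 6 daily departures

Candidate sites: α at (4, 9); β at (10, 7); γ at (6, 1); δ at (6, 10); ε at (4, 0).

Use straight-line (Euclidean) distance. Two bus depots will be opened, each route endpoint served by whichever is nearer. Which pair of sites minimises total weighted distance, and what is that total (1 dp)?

Evaluate every pair (each demand assigned to the nearer of the two):
  {β, γ}: total = 690.3
  {β, ε}: total = 730.6
  {α, γ}: total = 755.1
  {γ, δ}: total = 761.3
  {δ, ε}: total = 810.2
  {α, ε}: total = 822.5
  {α, β}: total = 826.7
  {γ, ε}: total = 841.5
  {β, δ}: total = 964.3
  {α, δ}: total = 1094.6
Best pair: {β, γ} with total 690.3.

{β, γ}, total 690.3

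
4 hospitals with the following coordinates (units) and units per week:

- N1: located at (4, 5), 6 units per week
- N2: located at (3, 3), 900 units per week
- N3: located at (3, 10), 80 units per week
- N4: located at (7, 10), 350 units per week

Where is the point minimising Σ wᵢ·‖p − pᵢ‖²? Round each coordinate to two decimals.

(4.05, 5.26)

The minimiser of Σwᵢ‖p−pᵢ‖² is the weighted centroid p* = (Σwᵢpᵢ)/(Σwᵢ).
Σwᵢ = 1336.
Σwᵢxᵢ = 6·4 + 900·3 + 80·3 + 350·7 = 5414.
Σwᵢyᵢ = 6·5 + 900·3 + 80·10 + 350·10 = 7030.
x* = 5414/1336 = 4.05, y* = 7030/1336 = 5.26.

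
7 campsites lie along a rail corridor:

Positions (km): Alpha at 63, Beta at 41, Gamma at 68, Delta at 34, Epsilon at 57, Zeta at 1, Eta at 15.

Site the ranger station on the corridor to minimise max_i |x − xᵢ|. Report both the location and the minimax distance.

The 1-center on a line is the midpoint of the two extreme points: leftmost at 1, rightmost at 68.
Optimal location = (1 + 68)/2 = 34.5; maximum distance = (68 − 1)/2 = 33.5.

location 34.5, max distance 33.5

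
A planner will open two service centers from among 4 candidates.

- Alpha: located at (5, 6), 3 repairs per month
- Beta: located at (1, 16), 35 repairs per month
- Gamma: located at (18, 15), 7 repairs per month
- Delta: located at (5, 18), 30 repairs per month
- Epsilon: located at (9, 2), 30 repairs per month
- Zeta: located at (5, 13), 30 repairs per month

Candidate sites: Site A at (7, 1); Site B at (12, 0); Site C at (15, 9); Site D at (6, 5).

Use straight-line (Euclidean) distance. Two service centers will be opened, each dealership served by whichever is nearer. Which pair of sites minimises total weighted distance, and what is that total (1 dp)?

{Site C, Site D}, total 1234.4

Evaluate every pair (each demand assigned to the nearer of the two):
  {Site C, Site D}: total = 1234.4
  {Site A, Site D}: total = 1236.6
  {Site B, Site D}: total = 1277.7
  {Site A, Site C}: total = 1404.8
  {Site B, Site C}: total = 1457.3
  {Site A, Site B}: total = 1640.3
Best pair: {Site C, Site D} with total 1234.4.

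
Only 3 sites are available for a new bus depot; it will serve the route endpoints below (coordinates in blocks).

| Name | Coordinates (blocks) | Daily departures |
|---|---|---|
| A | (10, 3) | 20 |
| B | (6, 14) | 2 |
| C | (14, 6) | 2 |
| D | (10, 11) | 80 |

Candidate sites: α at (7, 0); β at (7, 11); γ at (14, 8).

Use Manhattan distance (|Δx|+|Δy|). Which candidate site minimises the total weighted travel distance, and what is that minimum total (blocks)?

Total weighted distance at each candidate:
  α (7, 0): total = 1296
  β (7, 11): total = 492
  γ (14, 8): total = 772
Minimum is at β with total 492 blocks.

β, total 492 blocks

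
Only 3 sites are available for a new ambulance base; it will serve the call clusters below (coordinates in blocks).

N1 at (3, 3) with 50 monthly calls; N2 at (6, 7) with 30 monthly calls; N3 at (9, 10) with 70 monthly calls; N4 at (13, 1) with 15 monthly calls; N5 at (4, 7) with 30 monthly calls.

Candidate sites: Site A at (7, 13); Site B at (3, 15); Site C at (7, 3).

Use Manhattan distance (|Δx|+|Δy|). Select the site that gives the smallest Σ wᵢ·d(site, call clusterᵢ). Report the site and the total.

Site C, total 1310 blocks

Total weighted distance at each candidate:
  Site A (7, 13): total = 1800
  Site B (3, 15): total = 2330
  Site C (7, 3): total = 1310
Minimum is at Site C with total 1310 blocks.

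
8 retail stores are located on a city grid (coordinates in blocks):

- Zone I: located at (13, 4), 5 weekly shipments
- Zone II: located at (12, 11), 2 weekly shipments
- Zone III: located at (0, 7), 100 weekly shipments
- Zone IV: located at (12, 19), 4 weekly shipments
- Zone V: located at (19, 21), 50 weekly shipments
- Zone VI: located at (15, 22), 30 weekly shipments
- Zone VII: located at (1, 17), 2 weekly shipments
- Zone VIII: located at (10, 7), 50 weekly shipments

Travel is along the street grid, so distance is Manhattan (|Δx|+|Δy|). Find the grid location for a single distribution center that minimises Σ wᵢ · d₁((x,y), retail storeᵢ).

(10, 7)

Manhattan distance separates: Σwᵢ(|x−xᵢ|+|y−yᵢ|) = Σwᵢ|x−xᵢ| + Σwᵢ|y−yᵢ|, so x and y are optimised independently as 1-D weighted medians.
Total weight W = 243; half = 121.5.
x-coordinate, sorted with cumulative weight:
  x=0 (Zone III, w=100) cum 100
  x=1 (Zone VII, w=2) cum 102
  x=10 (Zone VIII, w=50) cum 152  ← median
  x=12 (Zone II, w=2) cum 154
  x=12 (Zone IV, w=4) cum 158
  x=13 (Zone I, w=5) cum 163
  x=15 (Zone VI, w=30) cum 193
  x=19 (Zone V, w=50) cum 243
⇒ x* = 10
y-coordinate, sorted with cumulative weight:
  y=4 (Zone I, w=5) cum 5
  y=7 (Zone III, w=100) cum 105
  y=7 (Zone VIII, w=50) cum 155  ← median
  y=11 (Zone II, w=2) cum 157
  y=17 (Zone VII, w=2) cum 159
  y=19 (Zone IV, w=4) cum 163
  y=21 (Zone V, w=50) cum 213
  y=22 (Zone VI, w=30) cum 243
⇒ y* = 7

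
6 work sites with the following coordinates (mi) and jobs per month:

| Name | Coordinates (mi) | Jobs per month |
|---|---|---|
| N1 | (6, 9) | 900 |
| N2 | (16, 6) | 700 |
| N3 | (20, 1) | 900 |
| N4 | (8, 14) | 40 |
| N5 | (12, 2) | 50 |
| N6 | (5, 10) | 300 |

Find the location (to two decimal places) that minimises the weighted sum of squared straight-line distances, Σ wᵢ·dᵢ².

(12.81, 5.83)

The minimiser of Σwᵢ‖p−pᵢ‖² is the weighted centroid p* = (Σwᵢpᵢ)/(Σwᵢ).
Σwᵢ = 2890.
Σwᵢxᵢ = 900·6 + 700·16 + 900·20 + 40·8 + 50·12 + 300·5 = 37020.
Σwᵢyᵢ = 900·9 + 700·6 + 900·1 + 40·14 + 50·2 + 300·10 = 16860.
x* = 37020/2890 = 12.81, y* = 16860/2890 = 5.83.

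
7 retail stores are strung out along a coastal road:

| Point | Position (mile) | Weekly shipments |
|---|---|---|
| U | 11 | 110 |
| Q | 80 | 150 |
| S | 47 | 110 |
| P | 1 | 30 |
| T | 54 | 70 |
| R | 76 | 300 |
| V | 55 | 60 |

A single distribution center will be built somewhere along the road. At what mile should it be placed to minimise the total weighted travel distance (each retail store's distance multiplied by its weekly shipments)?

For a sum of weighted absolute distances on a line, the optimum is the weighted median (not the mean). Total weight W = 830; half-weight = 415.
Sort by position and accumulate weight:
  mile 1 (P, w=30) → cum 30
  mile 11 (U, w=110) → cum 140
  mile 47 (S, w=110) → cum 250
  mile 54 (T, w=70) → cum 320
  mile 55 (V, w=60) → cum 380
  mile 76 (R, w=300) → cum 680  ≥ 415 → median here
  mile 80 (Q, w=150) → cum 830
Optimal location: mile 76.

x = 76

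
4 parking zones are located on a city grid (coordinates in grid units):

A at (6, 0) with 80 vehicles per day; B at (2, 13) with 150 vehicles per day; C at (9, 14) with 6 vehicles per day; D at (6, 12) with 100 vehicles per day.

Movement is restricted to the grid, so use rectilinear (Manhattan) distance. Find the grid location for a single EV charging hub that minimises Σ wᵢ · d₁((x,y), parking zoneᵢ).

(6, 12)

Manhattan distance separates: Σwᵢ(|x−xᵢ|+|y−yᵢ|) = Σwᵢ|x−xᵢ| + Σwᵢ|y−yᵢ|, so x and y are optimised independently as 1-D weighted medians.
Total weight W = 336; half = 168.
x-coordinate, sorted with cumulative weight:
  x=2 (B, w=150) cum 150
  x=6 (A, w=80) cum 230  ← median
  x=6 (D, w=100) cum 330
  x=9 (C, w=6) cum 336
⇒ x* = 6
y-coordinate, sorted with cumulative weight:
  y=0 (A, w=80) cum 80
  y=12 (D, w=100) cum 180  ← median
  y=13 (B, w=150) cum 330
  y=14 (C, w=6) cum 336
⇒ y* = 12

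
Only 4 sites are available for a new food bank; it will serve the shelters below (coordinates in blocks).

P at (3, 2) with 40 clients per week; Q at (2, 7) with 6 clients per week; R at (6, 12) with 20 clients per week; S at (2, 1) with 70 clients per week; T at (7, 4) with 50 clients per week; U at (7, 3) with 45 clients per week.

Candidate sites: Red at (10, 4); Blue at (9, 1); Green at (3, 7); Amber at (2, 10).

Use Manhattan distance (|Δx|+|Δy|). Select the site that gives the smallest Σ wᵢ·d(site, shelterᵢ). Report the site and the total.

Blue, total 1558 blocks

Total weighted distance at each candidate:
  Red (10, 4): total = 1766
  Blue (9, 1): total = 1558
  Green (3, 7): total = 1566
  Amber (2, 10): total = 2218
Minimum is at Blue with total 1558 blocks.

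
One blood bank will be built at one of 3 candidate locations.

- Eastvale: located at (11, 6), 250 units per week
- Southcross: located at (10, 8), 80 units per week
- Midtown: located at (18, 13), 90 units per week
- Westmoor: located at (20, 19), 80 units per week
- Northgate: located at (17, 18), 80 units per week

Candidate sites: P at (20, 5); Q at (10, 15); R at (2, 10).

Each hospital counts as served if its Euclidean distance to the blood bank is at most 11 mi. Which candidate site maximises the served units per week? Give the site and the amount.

Coverage radius r = 11 mi; a point is covered iff (Δx)²+(Δy)² ≤ 11² = 121.
  P (20, 5): covers {Eastvale, Southcross, Midtown} → 420
  Q (10, 15): covers {Eastvale, Southcross, Midtown, Westmoor, Northgate} → 580
  R (2, 10): covers {Eastvale, Southcross} → 330
Maximum coverage at Q: 580 units per week.

Q, covering 580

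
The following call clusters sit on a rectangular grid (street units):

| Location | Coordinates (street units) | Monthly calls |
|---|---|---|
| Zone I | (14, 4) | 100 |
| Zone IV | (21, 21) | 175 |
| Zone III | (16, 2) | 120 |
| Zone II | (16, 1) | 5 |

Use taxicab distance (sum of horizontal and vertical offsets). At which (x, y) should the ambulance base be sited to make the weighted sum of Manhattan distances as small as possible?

(16, 4)

Manhattan distance separates: Σwᵢ(|x−xᵢ|+|y−yᵢ|) = Σwᵢ|x−xᵢ| + Σwᵢ|y−yᵢ|, so x and y are optimised independently as 1-D weighted medians.
Total weight W = 400; half = 200.
x-coordinate, sorted with cumulative weight:
  x=14 (Zone I, w=100) cum 100
  x=16 (Zone III, w=120) cum 220  ← median
  x=16 (Zone II, w=5) cum 225
  x=21 (Zone IV, w=175) cum 400
⇒ x* = 16
y-coordinate, sorted with cumulative weight:
  y=1 (Zone II, w=5) cum 5
  y=2 (Zone III, w=120) cum 125
  y=4 (Zone I, w=100) cum 225  ← median
  y=21 (Zone IV, w=175) cum 400
⇒ y* = 4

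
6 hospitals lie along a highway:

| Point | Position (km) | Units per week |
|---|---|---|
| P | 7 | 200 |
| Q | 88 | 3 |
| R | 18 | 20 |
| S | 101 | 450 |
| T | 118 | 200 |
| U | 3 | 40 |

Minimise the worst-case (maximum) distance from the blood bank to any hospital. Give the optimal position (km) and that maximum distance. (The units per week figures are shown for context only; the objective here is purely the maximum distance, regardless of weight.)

location 60.5, max distance 57.5

The 1-center on a line is the midpoint of the two extreme points: leftmost at 3, rightmost at 118.
Optimal location = (3 + 118)/2 = 60.5; maximum distance = (118 − 3)/2 = 57.5.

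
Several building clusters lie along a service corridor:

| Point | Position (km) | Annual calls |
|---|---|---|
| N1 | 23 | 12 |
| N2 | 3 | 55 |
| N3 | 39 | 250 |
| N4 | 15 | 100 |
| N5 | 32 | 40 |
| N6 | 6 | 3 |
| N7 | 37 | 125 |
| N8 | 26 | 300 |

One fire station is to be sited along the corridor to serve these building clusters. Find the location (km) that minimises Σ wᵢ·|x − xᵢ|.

x = 26

For a sum of weighted absolute distances on a line, the optimum is the weighted median (not the mean). Total weight W = 885; half-weight = 442.5.
Sort by position and accumulate weight:
  km 3 (N2, w=55) → cum 55
  km 6 (N6, w=3) → cum 58
  km 15 (N4, w=100) → cum 158
  km 23 (N1, w=12) → cum 170
  km 26 (N8, w=300) → cum 470  ≥ 442.5 → median here
  km 32 (N5, w=40) → cum 510
  km 37 (N7, w=125) → cum 635
  km 39 (N3, w=250) → cum 885
Optimal location: km 26.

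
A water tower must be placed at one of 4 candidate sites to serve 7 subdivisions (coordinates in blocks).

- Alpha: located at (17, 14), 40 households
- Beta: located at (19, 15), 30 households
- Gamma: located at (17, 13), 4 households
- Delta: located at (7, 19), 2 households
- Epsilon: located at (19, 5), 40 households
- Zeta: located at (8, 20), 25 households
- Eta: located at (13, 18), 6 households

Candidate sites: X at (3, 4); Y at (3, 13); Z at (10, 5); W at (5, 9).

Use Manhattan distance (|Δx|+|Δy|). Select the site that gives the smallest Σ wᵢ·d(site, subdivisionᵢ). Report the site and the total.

Z, total 2185 blocks

Total weighted distance at each candidate:
  X (3, 4): total = 3249
  Y (3, 13): total = 2566
  Z (10, 5): total = 2185
  W (5, 9): total = 2540
Minimum is at Z with total 2185 blocks.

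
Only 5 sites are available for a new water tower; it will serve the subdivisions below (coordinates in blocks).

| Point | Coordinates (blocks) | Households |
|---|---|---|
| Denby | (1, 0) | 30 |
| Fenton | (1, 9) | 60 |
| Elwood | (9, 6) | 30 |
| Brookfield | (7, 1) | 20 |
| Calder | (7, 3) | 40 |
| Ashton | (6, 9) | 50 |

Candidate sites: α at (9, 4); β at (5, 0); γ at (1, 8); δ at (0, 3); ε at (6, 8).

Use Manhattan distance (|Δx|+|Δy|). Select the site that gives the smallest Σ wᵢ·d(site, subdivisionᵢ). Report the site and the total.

Total weighted distance at each candidate:
  α (9, 4): total = 1820
  β (5, 0): total = 1960
  γ (1, 8): total = 1600
  δ (0, 3): total = 1960
  ε (6, 8): total = 1350
Minimum is at ε with total 1350 blocks.

ε, total 1350 blocks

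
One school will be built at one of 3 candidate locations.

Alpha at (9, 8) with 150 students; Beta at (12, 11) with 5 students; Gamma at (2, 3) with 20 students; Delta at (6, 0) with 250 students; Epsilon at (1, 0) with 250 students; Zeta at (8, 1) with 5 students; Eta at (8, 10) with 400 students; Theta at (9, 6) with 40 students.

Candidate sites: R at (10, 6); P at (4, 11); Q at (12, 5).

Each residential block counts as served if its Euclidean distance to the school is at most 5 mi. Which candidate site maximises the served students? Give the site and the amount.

R, covering 590

Coverage radius r = 5 mi; a point is covered iff (Δx)²+(Δy)² ≤ 5² = 25.
  R (10, 6): covers {Alpha, Eta, Theta} → 590
  P (4, 11): covers {Eta} → 400
  Q (12, 5): covers {Alpha, Theta} → 190
Maximum coverage at R: 590 students.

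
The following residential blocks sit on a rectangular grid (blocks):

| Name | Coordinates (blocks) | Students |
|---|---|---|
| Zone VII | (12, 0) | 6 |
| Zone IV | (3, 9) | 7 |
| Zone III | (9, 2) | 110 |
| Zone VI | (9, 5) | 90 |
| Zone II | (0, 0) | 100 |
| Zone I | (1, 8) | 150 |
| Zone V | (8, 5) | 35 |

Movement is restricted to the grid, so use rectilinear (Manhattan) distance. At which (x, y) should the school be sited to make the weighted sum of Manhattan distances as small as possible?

Manhattan distance separates: Σwᵢ(|x−xᵢ|+|y−yᵢ|) = Σwᵢ|x−xᵢ| + Σwᵢ|y−yᵢ|, so x and y are optimised independently as 1-D weighted medians.
Total weight W = 498; half = 249.
x-coordinate, sorted with cumulative weight:
  x=0 (Zone II, w=100) cum 100
  x=1 (Zone I, w=150) cum 250  ← median
  x=3 (Zone IV, w=7) cum 257
  x=8 (Zone V, w=35) cum 292
  x=9 (Zone III, w=110) cum 402
  x=9 (Zone VI, w=90) cum 492
  x=12 (Zone VII, w=6) cum 498
⇒ x* = 1
y-coordinate, sorted with cumulative weight:
  y=0 (Zone VII, w=6) cum 6
  y=0 (Zone II, w=100) cum 106
  y=2 (Zone III, w=110) cum 216
  y=5 (Zone VI, w=90) cum 306  ← median
  y=5 (Zone V, w=35) cum 341
  y=8 (Zone I, w=150) cum 491
  y=9 (Zone IV, w=7) cum 498
⇒ y* = 5

(1, 5)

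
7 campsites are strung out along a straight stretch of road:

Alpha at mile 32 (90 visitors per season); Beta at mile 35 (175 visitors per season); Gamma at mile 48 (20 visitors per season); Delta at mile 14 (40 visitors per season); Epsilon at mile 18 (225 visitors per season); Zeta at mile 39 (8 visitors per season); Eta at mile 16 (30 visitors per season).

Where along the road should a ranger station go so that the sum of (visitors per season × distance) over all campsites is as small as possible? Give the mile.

x = 18

For a sum of weighted absolute distances on a line, the optimum is the weighted median (not the mean). Total weight W = 588; half-weight = 294.
Sort by position and accumulate weight:
  mile 14 (Delta, w=40) → cum 40
  mile 16 (Eta, w=30) → cum 70
  mile 18 (Epsilon, w=225) → cum 295  ≥ 294 → median here
  mile 32 (Alpha, w=90) → cum 385
  mile 35 (Beta, w=175) → cum 560
  mile 39 (Zeta, w=8) → cum 568
  mile 48 (Gamma, w=20) → cum 588
Optimal location: mile 18.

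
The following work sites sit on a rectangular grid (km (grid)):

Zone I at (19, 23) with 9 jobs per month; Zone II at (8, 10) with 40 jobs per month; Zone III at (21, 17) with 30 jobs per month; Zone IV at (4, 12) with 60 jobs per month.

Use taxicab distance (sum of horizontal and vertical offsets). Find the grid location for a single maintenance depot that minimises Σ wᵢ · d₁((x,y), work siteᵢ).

(8, 12)

Manhattan distance separates: Σwᵢ(|x−xᵢ|+|y−yᵢ|) = Σwᵢ|x−xᵢ| + Σwᵢ|y−yᵢ|, so x and y are optimised independently as 1-D weighted medians.
Total weight W = 139; half = 69.5.
x-coordinate, sorted with cumulative weight:
  x=4 (Zone IV, w=60) cum 60
  x=8 (Zone II, w=40) cum 100  ← median
  x=19 (Zone I, w=9) cum 109
  x=21 (Zone III, w=30) cum 139
⇒ x* = 8
y-coordinate, sorted with cumulative weight:
  y=10 (Zone II, w=40) cum 40
  y=12 (Zone IV, w=60) cum 100  ← median
  y=17 (Zone III, w=30) cum 130
  y=23 (Zone I, w=9) cum 139
⇒ y* = 12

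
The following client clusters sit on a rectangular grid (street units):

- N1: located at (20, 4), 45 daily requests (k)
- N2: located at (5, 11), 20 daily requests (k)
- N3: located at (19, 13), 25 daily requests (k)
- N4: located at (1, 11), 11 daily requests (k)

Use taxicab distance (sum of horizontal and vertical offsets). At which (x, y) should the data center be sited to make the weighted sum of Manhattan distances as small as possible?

Manhattan distance separates: Σwᵢ(|x−xᵢ|+|y−yᵢ|) = Σwᵢ|x−xᵢ| + Σwᵢ|y−yᵢ|, so x and y are optimised independently as 1-D weighted medians.
Total weight W = 101; half = 50.5.
x-coordinate, sorted with cumulative weight:
  x=1 (N4, w=11) cum 11
  x=5 (N2, w=20) cum 31
  x=19 (N3, w=25) cum 56  ← median
  x=20 (N1, w=45) cum 101
⇒ x* = 19
y-coordinate, sorted with cumulative weight:
  y=4 (N1, w=45) cum 45
  y=11 (N2, w=20) cum 65  ← median
  y=11 (N4, w=11) cum 76
  y=13 (N3, w=25) cum 101
⇒ y* = 11

(19, 11)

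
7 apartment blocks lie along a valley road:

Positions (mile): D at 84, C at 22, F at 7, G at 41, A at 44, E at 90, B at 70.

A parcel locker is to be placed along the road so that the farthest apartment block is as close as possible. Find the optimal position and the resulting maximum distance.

location 48.5, max distance 41.5

The 1-center on a line is the midpoint of the two extreme points: leftmost at 7, rightmost at 90.
Optimal location = (7 + 90)/2 = 48.5; maximum distance = (90 − 7)/2 = 41.5.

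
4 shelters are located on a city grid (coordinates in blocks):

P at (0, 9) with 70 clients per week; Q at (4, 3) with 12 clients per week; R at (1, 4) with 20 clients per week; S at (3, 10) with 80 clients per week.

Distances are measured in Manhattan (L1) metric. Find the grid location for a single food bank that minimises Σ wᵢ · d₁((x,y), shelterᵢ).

(3, 9)

Manhattan distance separates: Σwᵢ(|x−xᵢ|+|y−yᵢ|) = Σwᵢ|x−xᵢ| + Σwᵢ|y−yᵢ|, so x and y are optimised independently as 1-D weighted medians.
Total weight W = 182; half = 91.
x-coordinate, sorted with cumulative weight:
  x=0 (P, w=70) cum 70
  x=1 (R, w=20) cum 90
  x=3 (S, w=80) cum 170  ← median
  x=4 (Q, w=12) cum 182
⇒ x* = 3
y-coordinate, sorted with cumulative weight:
  y=3 (Q, w=12) cum 12
  y=4 (R, w=20) cum 32
  y=9 (P, w=70) cum 102  ← median
  y=10 (S, w=80) cum 182
⇒ y* = 9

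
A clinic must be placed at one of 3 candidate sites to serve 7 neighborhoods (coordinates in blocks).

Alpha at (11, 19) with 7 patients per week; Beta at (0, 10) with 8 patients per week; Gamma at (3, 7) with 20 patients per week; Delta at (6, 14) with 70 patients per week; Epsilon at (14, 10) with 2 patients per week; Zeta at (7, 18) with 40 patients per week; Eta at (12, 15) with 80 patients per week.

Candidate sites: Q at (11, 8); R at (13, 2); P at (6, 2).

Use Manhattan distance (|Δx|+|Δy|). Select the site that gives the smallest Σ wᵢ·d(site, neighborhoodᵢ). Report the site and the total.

Total weighted distance at each candidate:
  Q (11, 8): total = 2341
  R (13, 2): total = 3949
  P (6, 2): total = 3498
Minimum is at Q with total 2341 blocks.

Q, total 2341 blocks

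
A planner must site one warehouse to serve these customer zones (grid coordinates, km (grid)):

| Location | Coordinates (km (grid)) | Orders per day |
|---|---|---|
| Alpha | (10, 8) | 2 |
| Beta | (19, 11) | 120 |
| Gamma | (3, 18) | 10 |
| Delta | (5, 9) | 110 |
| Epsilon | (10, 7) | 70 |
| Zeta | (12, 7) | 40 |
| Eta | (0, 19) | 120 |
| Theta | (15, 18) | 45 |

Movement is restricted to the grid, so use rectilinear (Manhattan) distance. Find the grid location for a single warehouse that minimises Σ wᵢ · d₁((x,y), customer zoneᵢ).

(10, 11)

Manhattan distance separates: Σwᵢ(|x−xᵢ|+|y−yᵢ|) = Σwᵢ|x−xᵢ| + Σwᵢ|y−yᵢ|, so x and y are optimised independently as 1-D weighted medians.
Total weight W = 517; half = 258.5.
x-coordinate, sorted with cumulative weight:
  x=0 (Eta, w=120) cum 120
  x=3 (Gamma, w=10) cum 130
  x=5 (Delta, w=110) cum 240
  x=10 (Alpha, w=2) cum 242
  x=10 (Epsilon, w=70) cum 312  ← median
  x=12 (Zeta, w=40) cum 352
  x=15 (Theta, w=45) cum 397
  x=19 (Beta, w=120) cum 517
⇒ x* = 10
y-coordinate, sorted with cumulative weight:
  y=7 (Epsilon, w=70) cum 70
  y=7 (Zeta, w=40) cum 110
  y=8 (Alpha, w=2) cum 112
  y=9 (Delta, w=110) cum 222
  y=11 (Beta, w=120) cum 342  ← median
  y=18 (Gamma, w=10) cum 352
  y=18 (Theta, w=45) cum 397
  y=19 (Eta, w=120) cum 517
⇒ y* = 11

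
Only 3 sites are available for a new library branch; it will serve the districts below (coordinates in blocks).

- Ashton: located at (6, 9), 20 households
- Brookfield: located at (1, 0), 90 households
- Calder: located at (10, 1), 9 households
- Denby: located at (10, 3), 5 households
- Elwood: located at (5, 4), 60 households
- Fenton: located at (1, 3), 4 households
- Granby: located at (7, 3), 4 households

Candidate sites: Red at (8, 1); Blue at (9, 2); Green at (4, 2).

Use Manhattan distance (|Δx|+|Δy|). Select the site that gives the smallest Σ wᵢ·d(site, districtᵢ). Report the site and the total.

Green, total 940 blocks

Total weighted distance at each candidate:
  Red (8, 1): total = 1366
  Blue (9, 2): total = 1536
  Green (4, 2): total = 940
Minimum is at Green with total 940 blocks.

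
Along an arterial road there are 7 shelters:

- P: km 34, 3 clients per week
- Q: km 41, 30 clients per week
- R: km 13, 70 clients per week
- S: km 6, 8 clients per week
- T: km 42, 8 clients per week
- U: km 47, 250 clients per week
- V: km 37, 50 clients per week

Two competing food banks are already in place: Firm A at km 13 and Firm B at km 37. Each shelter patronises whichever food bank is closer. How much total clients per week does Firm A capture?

78

The indifferent point is the midpoint (13+37)/2 = 25; shelters left of it (closer to Firm A at 13) go to Firm A, those right go to Firm B.
  S at 6 (w=8) → Firm A
  R at 13 (w=70) → Firm A
  P at 34 (w=3) → Firm B
  V at 37 (w=50) → Firm B
  Q at 41 (w=30) → Firm B
  T at 42 (w=8) → Firm B
  U at 47 (w=250) → Firm B
Firm A captures 78; Firm B captures 341.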